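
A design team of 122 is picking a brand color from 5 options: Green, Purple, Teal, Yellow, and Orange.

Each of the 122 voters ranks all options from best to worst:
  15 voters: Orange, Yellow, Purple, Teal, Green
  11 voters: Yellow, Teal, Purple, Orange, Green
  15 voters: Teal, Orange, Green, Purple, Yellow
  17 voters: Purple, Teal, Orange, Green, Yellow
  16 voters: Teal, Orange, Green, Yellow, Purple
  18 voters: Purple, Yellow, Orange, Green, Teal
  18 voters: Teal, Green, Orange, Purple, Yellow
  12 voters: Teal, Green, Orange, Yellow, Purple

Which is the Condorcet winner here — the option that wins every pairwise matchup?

Teal

Teal vs Green: 104–18
Teal vs Purple: 72–50
Teal vs Yellow: 78–44
Teal vs Orange: 89–33
Teal beats every other option.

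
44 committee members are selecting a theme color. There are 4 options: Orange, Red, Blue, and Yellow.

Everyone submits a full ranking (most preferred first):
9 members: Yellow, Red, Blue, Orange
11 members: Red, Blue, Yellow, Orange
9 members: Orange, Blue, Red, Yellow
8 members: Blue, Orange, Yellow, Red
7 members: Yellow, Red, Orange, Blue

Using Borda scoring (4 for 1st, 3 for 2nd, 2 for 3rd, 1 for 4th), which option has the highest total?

Orange: 9×1 + 11×1 + 9×4 + 8×3 + 7×2 = 94
Red: 9×3 + 11×4 + 9×2 + 8×1 + 7×3 = 118
Blue: 9×2 + 11×3 + 9×3 + 8×4 + 7×1 = 117
Yellow: 9×4 + 11×2 + 9×1 + 8×2 + 7×4 = 111

Red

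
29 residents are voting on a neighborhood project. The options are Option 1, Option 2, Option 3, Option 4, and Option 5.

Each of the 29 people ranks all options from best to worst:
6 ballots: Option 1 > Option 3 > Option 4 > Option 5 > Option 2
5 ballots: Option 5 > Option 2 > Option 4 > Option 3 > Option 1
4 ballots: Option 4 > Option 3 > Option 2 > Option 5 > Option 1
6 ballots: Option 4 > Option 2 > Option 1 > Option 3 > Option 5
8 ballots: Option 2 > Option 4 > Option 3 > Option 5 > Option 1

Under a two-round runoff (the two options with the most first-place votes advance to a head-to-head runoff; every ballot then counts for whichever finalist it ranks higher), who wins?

Option 4

Round 1 first-place votes: Option 1 6, Option 2 8, Option 3 0, Option 4 10, Option 5 5. Option 4 and Option 2 advance.
Runoff: Option 4 is ranked above Option 2 on 16 ballots, Option 2 above Option 4 on 13.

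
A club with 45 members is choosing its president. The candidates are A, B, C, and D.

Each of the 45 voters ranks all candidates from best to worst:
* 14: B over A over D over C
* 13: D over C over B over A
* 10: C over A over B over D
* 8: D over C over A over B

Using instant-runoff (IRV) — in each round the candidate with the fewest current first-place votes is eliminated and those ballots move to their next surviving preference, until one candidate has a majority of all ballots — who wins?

B

Round 1: A 0, B 14, C 10, D 21. A eliminated.
Round 2: B 14, C 10, D 21. C eliminated.
Round 3: B 24, D 21. B has a majority (≥23).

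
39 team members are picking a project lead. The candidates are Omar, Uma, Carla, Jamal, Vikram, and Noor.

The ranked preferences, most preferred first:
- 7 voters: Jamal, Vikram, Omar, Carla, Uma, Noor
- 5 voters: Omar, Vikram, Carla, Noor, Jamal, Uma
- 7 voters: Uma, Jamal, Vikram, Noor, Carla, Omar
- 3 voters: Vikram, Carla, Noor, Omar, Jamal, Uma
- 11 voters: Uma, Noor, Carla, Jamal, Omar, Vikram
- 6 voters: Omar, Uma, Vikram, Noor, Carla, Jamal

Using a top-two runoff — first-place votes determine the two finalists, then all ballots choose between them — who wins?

Round 1 first-place votes: Omar 11, Uma 18, Carla 0, Jamal 7, Vikram 3, Noor 0. Uma and Omar advance.
Runoff: Uma is ranked above Omar on 18 ballots, Omar above Uma on 21.

Omar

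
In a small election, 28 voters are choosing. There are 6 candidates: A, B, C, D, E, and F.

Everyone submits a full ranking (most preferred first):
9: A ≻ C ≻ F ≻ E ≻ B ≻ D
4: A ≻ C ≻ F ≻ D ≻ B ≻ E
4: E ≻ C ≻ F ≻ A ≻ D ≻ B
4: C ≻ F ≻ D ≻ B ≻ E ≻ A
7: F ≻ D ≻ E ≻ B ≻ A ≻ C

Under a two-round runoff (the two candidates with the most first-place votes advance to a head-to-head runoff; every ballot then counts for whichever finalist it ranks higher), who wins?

F

Round 1 first-place votes: A 13, B 0, C 4, D 0, E 4, F 7. A and F advance.
Runoff: A is ranked above F on 13 ballots, F above A on 15.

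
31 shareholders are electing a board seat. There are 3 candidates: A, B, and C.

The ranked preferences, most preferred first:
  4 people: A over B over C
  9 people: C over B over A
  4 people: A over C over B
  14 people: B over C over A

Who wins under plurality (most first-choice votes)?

First-place votes: A 8, B 14, C 9.

B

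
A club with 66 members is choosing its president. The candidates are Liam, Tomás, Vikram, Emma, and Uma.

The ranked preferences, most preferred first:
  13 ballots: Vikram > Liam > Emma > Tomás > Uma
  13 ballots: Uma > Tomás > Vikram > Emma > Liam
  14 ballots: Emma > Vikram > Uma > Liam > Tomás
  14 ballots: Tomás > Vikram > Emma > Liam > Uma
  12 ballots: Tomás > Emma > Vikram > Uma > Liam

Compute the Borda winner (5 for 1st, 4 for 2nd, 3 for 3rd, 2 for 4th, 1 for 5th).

Vikram

Liam: 13×4 + 13×1 + 14×2 + 14×2 + 12×1 = 133
Tomás: 13×2 + 13×4 + 14×1 + 14×5 + 12×5 = 222
Vikram: 13×5 + 13×3 + 14×4 + 14×4 + 12×3 = 252
Emma: 13×3 + 13×2 + 14×5 + 14×3 + 12×4 = 225
Uma: 13×1 + 13×5 + 14×3 + 14×1 + 12×2 = 158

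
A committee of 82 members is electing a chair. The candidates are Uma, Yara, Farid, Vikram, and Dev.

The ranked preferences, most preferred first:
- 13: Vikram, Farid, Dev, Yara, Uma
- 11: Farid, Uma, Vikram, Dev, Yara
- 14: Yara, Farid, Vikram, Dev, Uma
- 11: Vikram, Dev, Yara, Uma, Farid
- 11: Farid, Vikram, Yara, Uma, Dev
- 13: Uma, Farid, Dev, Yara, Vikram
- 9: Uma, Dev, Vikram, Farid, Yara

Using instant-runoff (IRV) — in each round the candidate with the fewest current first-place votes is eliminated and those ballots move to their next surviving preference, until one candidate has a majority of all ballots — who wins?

Round 1: Uma 22, Yara 14, Farid 22, Vikram 24, Dev 0. Dev eliminated.
Round 2: Uma 22, Yara 14, Farid 22, Vikram 24. Yara eliminated.
Round 3: Uma 22, Farid 36, Vikram 24. Uma eliminated.
Round 4: Farid 49, Vikram 33. Farid has a majority (≥42).

Farid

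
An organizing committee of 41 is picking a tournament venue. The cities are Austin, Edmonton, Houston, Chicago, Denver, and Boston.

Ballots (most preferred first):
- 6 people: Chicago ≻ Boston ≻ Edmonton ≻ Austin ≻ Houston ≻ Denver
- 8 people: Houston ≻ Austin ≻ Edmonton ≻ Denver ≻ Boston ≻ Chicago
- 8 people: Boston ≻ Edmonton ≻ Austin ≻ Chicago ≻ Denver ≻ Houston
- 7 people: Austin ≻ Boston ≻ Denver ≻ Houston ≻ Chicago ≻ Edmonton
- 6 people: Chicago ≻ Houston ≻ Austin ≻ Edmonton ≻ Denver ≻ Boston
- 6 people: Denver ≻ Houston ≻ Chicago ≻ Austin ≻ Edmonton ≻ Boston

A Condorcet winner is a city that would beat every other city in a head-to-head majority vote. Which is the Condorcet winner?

Austin vs Edmonton: 27–14
Austin vs Houston: 21–20
Austin vs Chicago: 23–18
Austin vs Denver: 35–6
Austin vs Boston: 27–14
Austin beats every other city.

Austin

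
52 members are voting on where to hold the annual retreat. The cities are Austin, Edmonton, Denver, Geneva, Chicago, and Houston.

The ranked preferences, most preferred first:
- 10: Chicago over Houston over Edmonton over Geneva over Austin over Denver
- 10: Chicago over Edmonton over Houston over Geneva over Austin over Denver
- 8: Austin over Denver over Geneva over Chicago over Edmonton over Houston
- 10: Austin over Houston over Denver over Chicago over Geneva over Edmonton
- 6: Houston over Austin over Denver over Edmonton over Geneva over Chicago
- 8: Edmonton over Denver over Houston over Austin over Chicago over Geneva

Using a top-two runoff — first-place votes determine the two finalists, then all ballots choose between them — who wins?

Round 1 first-place votes: Austin 18, Edmonton 8, Denver 0, Geneva 0, Chicago 20, Houston 6. Chicago and Austin advance.
Runoff: Chicago is ranked above Austin on 20 ballots, Austin above Chicago on 32.

Austin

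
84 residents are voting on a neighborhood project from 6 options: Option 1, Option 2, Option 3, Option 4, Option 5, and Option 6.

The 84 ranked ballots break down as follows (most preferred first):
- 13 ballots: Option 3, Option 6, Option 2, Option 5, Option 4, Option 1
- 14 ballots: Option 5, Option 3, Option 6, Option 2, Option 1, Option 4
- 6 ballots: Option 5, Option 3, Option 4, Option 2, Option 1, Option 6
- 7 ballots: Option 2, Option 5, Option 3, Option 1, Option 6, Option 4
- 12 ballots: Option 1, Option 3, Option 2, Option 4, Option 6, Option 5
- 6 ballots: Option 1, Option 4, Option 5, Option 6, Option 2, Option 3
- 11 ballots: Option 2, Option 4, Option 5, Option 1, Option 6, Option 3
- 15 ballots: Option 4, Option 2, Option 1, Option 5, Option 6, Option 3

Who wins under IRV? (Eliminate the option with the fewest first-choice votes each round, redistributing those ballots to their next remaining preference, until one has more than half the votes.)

Round 1: Option 1 18, Option 2 18, Option 3 13, Option 4 15, Option 5 20, Option 6 0. Option 6 eliminated.
Round 2: Option 1 18, Option 2 18, Option 3 13, Option 4 15, Option 5 20. Option 3 eliminated.
Round 3: Option 1 18, Option 2 31, Option 4 15, Option 5 20. Option 4 eliminated.
Round 4: Option 1 18, Option 2 46, Option 5 20. Option 2 has a majority (≥43).

Option 2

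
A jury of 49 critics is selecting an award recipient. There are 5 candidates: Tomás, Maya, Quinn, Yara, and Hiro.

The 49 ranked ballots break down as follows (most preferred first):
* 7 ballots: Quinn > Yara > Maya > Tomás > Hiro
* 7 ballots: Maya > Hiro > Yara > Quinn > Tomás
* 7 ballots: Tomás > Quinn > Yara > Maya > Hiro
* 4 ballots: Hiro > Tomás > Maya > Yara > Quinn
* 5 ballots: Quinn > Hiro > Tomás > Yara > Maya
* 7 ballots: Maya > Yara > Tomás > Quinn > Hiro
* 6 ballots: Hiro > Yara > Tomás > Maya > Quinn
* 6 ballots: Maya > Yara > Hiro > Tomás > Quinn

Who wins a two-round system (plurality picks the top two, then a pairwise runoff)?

Maya

Round 1 first-place votes: Tomás 7, Maya 20, Quinn 12, Yara 0, Hiro 10. Maya and Quinn advance.
Runoff: Maya is ranked above Quinn on 30 ballots, Quinn above Maya on 19.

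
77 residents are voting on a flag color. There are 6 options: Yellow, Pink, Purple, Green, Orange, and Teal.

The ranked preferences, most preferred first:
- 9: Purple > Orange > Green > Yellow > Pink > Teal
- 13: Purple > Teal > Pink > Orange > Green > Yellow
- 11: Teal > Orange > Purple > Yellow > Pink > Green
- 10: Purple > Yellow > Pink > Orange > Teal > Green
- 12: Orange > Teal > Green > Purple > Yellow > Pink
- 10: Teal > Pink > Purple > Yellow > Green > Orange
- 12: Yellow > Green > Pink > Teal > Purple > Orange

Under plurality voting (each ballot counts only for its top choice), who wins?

Purple

First-place votes: Yellow 12, Pink 0, Purple 32, Green 0, Orange 12, Teal 21.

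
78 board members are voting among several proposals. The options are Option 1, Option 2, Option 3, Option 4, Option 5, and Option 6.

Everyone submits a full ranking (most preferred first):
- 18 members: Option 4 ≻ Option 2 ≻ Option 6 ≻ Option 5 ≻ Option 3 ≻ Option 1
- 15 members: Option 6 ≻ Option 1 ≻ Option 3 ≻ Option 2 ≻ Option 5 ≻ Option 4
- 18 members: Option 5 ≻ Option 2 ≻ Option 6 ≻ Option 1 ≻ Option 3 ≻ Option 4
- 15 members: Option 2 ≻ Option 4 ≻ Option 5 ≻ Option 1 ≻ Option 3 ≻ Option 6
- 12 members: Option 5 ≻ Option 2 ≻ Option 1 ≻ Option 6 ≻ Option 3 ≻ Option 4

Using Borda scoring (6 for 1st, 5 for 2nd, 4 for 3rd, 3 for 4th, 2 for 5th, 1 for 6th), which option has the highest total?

Option 1: 18×1 + 15×5 + 18×3 + 15×3 + 12×4 = 240
Option 2: 18×5 + 15×3 + 18×5 + 15×6 + 12×5 = 375
Option 3: 18×2 + 15×4 + 18×2 + 15×2 + 12×2 = 186
Option 4: 18×6 + 15×1 + 18×1 + 15×5 + 12×1 = 228
Option 5: 18×3 + 15×2 + 18×6 + 15×4 + 12×6 = 324
Option 6: 18×4 + 15×6 + 18×4 + 15×1 + 12×3 = 285

Option 2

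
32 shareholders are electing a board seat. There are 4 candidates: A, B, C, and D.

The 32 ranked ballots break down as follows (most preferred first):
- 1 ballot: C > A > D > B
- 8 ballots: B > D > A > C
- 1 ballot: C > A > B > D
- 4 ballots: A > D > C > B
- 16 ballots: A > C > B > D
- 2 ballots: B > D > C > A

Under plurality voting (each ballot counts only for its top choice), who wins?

A

First-place votes: A 20, B 10, C 2, D 0.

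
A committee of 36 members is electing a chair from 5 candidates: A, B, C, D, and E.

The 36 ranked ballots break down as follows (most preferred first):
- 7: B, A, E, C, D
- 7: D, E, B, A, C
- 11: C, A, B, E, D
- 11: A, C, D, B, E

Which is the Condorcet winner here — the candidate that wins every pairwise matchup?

A vs B: 22–14
A vs C: 25–11
A vs D: 29–7
A vs E: 29–7
A beats every other candidate.

A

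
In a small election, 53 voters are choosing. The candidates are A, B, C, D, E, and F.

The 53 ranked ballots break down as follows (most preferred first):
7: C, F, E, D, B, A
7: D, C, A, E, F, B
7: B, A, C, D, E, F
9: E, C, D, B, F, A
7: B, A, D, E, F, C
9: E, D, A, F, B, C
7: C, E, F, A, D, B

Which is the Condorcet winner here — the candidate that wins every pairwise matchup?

C vs A: 30–23
C vs B: 30–23
C vs D: 30–23
C vs E: 28–25
C vs F: 37–16
C beats every other candidate.

C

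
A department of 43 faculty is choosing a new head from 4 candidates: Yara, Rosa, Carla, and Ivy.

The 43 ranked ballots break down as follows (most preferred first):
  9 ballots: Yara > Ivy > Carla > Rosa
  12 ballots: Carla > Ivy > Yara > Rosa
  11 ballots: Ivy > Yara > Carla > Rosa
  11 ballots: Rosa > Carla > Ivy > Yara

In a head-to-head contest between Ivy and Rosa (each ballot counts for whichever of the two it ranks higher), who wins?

Ivy is ranked above Rosa on 32 ballots; Rosa above Ivy on 11.

Ivy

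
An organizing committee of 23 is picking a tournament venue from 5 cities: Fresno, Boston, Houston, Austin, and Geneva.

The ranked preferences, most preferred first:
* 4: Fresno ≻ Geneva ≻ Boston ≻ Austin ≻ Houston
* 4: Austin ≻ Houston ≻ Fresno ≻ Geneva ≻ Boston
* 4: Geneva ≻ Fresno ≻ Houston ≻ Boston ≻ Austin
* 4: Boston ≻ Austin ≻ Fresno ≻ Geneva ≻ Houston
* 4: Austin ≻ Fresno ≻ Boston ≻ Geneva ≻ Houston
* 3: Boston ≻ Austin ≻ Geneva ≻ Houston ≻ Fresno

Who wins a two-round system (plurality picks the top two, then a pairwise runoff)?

Round 1 first-place votes: Fresno 4, Boston 7, Houston 0, Austin 8, Geneva 4. Austin and Boston advance.
Runoff: Austin is ranked above Boston on 8 ballots, Boston above Austin on 15.

Boston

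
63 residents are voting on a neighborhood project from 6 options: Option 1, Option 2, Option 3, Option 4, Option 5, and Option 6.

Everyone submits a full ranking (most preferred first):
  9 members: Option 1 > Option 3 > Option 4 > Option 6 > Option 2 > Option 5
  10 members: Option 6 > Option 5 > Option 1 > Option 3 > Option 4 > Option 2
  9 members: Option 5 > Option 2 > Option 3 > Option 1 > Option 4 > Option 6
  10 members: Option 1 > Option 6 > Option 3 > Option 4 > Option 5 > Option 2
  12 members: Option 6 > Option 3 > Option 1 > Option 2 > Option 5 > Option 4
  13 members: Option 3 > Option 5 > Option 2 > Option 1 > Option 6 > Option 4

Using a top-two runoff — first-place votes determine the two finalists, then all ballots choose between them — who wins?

Round 1 first-place votes: Option 1 19, Option 2 0, Option 3 13, Option 4 0, Option 5 9, Option 6 22. Option 6 and Option 1 advance.
Runoff: Option 6 is ranked above Option 1 on 22 ballots, Option 1 above Option 6 on 41.

Option 1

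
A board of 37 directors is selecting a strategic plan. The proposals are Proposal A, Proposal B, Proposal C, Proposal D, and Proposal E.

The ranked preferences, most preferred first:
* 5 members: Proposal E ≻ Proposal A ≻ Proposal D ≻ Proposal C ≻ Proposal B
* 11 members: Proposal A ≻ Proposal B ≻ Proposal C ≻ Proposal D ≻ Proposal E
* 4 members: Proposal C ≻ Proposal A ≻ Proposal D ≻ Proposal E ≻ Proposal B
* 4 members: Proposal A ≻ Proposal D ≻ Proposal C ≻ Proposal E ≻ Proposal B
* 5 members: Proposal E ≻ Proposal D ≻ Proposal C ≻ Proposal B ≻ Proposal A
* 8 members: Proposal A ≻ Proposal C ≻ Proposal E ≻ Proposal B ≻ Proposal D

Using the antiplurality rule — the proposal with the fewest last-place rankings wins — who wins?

Proposal C

Last-place votes: Proposal A 5, Proposal B 13, Proposal C 0, Proposal D 8, Proposal E 11.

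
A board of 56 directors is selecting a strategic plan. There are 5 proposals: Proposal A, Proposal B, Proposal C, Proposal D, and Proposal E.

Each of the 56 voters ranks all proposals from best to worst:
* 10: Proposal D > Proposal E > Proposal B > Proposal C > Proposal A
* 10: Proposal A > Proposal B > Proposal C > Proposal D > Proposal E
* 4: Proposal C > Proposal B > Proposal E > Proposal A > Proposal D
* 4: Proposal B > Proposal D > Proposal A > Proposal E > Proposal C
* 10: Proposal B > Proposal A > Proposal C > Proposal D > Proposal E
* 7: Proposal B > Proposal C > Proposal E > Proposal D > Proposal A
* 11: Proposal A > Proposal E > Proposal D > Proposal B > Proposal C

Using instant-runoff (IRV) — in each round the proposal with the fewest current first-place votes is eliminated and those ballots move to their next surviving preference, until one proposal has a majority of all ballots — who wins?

Round 1: Proposal A 21, Proposal B 21, Proposal C 4, Proposal D 10, Proposal E 0. Proposal E eliminated.
Round 2: Proposal A 21, Proposal B 21, Proposal C 4, Proposal D 10. Proposal C eliminated.
Round 3: Proposal A 21, Proposal B 25, Proposal D 10. Proposal D eliminated.
Round 4: Proposal A 21, Proposal B 35. Proposal B has a majority (≥29).

Proposal B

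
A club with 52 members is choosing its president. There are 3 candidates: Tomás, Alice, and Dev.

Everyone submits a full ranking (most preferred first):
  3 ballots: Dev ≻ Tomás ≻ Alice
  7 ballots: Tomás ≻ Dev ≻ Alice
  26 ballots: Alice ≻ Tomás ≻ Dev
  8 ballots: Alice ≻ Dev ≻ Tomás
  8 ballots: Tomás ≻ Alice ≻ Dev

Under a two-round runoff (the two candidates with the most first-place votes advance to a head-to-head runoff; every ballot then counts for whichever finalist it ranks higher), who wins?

Alice

Round 1 first-place votes: Tomás 15, Alice 34, Dev 3. Alice and Tomás advance.
Runoff: Alice is ranked above Tomás on 34 ballots, Tomás above Alice on 18.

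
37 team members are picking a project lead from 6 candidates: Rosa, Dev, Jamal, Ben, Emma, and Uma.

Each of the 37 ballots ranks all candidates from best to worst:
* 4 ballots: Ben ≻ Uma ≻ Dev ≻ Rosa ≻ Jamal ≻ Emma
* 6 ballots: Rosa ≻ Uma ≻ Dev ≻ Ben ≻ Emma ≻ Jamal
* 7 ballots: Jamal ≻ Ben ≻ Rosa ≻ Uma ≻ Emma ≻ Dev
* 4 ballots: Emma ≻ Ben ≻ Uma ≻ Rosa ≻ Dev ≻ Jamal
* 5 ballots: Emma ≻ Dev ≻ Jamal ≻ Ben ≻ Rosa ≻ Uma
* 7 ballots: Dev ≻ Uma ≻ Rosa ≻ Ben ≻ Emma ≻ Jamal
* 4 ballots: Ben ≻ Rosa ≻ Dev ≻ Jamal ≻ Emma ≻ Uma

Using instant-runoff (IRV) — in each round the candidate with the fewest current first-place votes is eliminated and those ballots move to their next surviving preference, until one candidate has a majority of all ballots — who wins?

Round 1: Rosa 6, Dev 7, Jamal 7, Ben 8, Emma 9, Uma 0. Uma eliminated.
Round 2: Rosa 6, Dev 7, Jamal 7, Ben 8, Emma 9. Rosa eliminated.
Round 3: Dev 13, Jamal 7, Ben 8, Emma 9. Jamal eliminated.
Round 4: Dev 13, Ben 15, Emma 9. Emma eliminated.
Round 5: Dev 18, Ben 19. Ben has a majority (≥19).

Ben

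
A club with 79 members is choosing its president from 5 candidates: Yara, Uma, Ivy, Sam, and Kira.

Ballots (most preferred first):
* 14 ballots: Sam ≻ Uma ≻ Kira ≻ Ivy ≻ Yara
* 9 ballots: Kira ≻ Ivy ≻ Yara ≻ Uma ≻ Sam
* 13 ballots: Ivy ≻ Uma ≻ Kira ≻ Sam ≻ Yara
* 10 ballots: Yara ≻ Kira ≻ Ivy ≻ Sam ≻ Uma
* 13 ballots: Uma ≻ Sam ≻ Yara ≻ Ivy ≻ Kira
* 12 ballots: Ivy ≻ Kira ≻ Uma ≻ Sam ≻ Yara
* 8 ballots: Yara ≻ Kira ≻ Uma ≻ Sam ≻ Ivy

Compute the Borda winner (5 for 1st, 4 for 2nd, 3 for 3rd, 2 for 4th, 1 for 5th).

Uma

Yara: 14×1 + 9×3 + 13×1 + 10×5 + 13×3 + 12×1 + 8×5 = 195
Uma: 14×4 + 9×2 + 13×4 + 10×1 + 13×5 + 12×3 + 8×3 = 261
Ivy: 14×2 + 9×4 + 13×5 + 10×3 + 13×2 + 12×5 + 8×1 = 253
Sam: 14×5 + 9×1 + 13×2 + 10×2 + 13×4 + 12×2 + 8×2 = 217
Kira: 14×3 + 9×5 + 13×3 + 10×4 + 13×1 + 12×4 + 8×4 = 259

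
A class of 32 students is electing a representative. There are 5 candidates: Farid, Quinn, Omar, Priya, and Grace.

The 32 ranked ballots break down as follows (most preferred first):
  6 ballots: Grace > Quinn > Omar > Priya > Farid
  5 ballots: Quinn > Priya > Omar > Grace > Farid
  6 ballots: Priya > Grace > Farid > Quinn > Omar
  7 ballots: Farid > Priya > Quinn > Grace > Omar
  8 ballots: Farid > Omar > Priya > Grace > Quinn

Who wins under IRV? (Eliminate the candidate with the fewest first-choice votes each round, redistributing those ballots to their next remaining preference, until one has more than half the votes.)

Priya

Round 1: Farid 15, Quinn 5, Omar 0, Priya 6, Grace 6. Omar eliminated.
Round 2: Farid 15, Quinn 5, Priya 6, Grace 6. Quinn eliminated.
Round 3: Farid 15, Priya 11, Grace 6. Grace eliminated.
Round 4: Farid 15, Priya 17. Priya has a majority (≥17).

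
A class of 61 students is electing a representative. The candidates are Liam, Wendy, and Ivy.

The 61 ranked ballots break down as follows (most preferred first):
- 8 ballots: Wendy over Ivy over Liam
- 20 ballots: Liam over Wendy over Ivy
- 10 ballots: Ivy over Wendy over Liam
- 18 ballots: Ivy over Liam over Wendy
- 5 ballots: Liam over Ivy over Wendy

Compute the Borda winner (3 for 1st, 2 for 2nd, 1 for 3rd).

Ivy

Liam: 8×1 + 20×3 + 10×1 + 18×2 + 5×3 = 129
Wendy: 8×3 + 20×2 + 10×2 + 18×1 + 5×1 = 107
Ivy: 8×2 + 20×1 + 10×3 + 18×3 + 5×2 = 130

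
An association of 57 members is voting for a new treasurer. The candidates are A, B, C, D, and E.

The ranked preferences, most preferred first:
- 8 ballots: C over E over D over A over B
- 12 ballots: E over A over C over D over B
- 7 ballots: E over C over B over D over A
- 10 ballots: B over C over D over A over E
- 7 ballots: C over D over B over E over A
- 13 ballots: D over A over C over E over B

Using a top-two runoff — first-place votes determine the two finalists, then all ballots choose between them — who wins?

C

Round 1 first-place votes: A 0, B 10, C 15, D 13, E 19. E and C advance.
Runoff: E is ranked above C on 19 ballots, C above E on 38.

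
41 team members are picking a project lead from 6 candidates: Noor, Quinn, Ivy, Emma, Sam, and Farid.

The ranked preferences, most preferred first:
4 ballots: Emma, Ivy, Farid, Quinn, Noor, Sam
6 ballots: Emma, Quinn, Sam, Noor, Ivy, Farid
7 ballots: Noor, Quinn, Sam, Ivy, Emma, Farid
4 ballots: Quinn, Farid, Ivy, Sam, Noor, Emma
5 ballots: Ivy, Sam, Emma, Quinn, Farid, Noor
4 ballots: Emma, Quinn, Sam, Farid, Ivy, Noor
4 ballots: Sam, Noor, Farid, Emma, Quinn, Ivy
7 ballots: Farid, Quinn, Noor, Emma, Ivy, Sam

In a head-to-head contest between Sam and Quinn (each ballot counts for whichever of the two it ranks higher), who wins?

Sam is ranked above Quinn on 9 ballots; Quinn above Sam on 32.

Quinn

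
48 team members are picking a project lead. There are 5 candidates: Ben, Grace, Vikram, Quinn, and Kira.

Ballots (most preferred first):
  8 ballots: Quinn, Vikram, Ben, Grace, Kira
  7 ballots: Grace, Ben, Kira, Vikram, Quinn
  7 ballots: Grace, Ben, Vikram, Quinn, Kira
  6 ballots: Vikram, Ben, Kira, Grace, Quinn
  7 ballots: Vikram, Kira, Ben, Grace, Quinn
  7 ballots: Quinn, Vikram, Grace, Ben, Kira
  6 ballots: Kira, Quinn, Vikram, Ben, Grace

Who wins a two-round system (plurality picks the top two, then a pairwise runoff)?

Grace

Round 1 first-place votes: Ben 0, Grace 14, Vikram 13, Quinn 15, Kira 6. Quinn and Grace advance.
Runoff: Quinn is ranked above Grace on 21 ballots, Grace above Quinn on 27.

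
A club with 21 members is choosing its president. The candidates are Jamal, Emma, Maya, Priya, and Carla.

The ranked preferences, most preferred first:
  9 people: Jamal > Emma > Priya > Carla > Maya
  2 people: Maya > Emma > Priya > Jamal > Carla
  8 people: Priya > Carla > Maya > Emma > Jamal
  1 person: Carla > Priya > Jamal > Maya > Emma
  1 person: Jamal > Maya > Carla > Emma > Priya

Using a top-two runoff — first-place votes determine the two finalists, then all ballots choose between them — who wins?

Priya

Round 1 first-place votes: Jamal 10, Emma 0, Maya 2, Priya 8, Carla 1. Jamal and Priya advance.
Runoff: Jamal is ranked above Priya on 10 ballots, Priya above Jamal on 11.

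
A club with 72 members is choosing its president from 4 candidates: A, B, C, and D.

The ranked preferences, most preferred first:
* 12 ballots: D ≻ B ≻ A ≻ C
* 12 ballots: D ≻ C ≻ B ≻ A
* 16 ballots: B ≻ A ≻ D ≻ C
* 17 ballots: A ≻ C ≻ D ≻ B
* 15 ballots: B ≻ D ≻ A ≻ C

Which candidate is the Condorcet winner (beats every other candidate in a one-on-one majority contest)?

D vs A: 39–33
D vs B: 41–31
D vs C: 55–17
D beats every other candidate.

D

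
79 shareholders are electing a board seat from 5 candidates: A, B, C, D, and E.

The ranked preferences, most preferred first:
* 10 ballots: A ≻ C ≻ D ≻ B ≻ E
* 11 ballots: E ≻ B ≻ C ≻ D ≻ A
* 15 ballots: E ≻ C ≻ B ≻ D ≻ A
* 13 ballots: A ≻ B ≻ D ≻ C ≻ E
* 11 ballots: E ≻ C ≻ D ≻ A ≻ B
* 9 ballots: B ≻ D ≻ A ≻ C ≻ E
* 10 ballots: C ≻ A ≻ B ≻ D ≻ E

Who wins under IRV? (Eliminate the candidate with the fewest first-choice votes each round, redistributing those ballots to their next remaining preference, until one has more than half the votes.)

A

Round 1: A 23, B 9, C 10, D 0, E 37. D eliminated.
Round 2: A 23, B 9, C 10, E 37. B eliminated.
Round 3: A 32, C 10, E 37. C eliminated.
Round 4: A 42, E 37. A has a majority (≥40).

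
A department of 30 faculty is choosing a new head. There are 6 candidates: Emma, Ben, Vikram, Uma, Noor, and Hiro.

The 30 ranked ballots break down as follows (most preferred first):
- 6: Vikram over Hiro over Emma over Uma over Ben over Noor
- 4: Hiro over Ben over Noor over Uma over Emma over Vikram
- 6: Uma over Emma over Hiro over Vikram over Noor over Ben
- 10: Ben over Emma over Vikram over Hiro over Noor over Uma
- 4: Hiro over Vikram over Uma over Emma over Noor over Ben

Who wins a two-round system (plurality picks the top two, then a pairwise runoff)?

Round 1 first-place votes: Emma 0, Ben 10, Vikram 6, Uma 6, Noor 0, Hiro 8. Ben and Hiro advance.
Runoff: Ben is ranked above Hiro on 10 ballots, Hiro above Ben on 20.

Hiro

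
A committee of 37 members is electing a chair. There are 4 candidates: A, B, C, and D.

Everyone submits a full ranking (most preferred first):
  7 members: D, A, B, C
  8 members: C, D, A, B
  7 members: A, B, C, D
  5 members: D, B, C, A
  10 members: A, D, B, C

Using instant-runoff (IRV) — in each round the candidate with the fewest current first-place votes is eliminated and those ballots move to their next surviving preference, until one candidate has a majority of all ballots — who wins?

D

Round 1: A 17, B 0, C 8, D 12. B eliminated.
Round 2: A 17, C 8, D 12. C eliminated.
Round 3: A 17, D 20. D has a majority (≥19).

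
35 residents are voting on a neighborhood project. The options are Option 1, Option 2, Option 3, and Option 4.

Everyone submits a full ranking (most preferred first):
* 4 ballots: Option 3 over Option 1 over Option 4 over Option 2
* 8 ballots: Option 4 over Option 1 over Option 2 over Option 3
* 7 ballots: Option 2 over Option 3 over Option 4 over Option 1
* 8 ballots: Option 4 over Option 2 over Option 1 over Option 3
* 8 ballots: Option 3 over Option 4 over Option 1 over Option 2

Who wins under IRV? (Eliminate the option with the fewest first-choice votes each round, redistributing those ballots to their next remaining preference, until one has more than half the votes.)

Option 3

Round 1: Option 1 0, Option 2 7, Option 3 12, Option 4 16. Option 1 eliminated.
Round 2: Option 2 7, Option 3 12, Option 4 16. Option 2 eliminated.
Round 3: Option 3 19, Option 4 16. Option 3 has a majority (≥18).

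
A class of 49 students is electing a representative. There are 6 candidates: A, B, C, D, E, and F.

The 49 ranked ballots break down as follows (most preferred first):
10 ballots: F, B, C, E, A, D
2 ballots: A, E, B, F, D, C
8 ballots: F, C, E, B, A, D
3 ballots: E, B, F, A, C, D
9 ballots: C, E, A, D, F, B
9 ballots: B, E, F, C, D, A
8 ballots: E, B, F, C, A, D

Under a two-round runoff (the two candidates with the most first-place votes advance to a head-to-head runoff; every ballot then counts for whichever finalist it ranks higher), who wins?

E

Round 1 first-place votes: A 2, B 9, C 9, D 0, E 11, F 18. F and E advance.
Runoff: F is ranked above E on 18 ballots, E above F on 31.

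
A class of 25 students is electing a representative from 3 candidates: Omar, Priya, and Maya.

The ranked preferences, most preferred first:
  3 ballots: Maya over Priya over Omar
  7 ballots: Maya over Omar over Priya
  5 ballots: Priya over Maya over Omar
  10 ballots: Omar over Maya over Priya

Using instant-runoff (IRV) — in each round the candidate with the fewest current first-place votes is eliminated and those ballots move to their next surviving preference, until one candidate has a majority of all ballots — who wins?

Maya

Round 1: Omar 10, Priya 5, Maya 10. Priya eliminated.
Round 2: Omar 10, Maya 15. Maya has a majority (≥13).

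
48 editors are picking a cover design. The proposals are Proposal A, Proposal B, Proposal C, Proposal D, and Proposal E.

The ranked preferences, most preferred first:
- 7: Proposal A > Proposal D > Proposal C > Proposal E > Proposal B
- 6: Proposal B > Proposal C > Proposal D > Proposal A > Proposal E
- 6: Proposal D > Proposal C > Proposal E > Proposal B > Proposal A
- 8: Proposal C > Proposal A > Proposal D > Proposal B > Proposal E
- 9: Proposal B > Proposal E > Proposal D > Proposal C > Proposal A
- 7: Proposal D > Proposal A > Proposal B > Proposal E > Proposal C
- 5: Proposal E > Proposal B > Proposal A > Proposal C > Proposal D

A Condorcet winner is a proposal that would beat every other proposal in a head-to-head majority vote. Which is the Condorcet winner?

Proposal D

Proposal D vs Proposal A: 28–20
Proposal D vs Proposal B: 28–20
Proposal D vs Proposal C: 29–19
Proposal D vs Proposal E: 34–14
Proposal D beats every other proposal.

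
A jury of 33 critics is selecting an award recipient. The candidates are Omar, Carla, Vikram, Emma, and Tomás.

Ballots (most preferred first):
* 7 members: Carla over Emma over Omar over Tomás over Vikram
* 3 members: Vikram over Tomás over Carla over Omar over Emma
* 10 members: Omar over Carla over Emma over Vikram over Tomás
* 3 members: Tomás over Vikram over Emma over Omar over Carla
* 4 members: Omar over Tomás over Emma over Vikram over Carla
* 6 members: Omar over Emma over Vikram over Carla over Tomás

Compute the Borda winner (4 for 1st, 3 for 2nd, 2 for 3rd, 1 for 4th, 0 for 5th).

Omar: 7×2 + 3×1 + 10×4 + 3×1 + 4×4 + 6×4 = 100
Carla: 7×4 + 3×2 + 10×3 + 3×0 + 4×0 + 6×1 = 70
Vikram: 7×0 + 3×4 + 10×1 + 3×3 + 4×1 + 6×2 = 47
Emma: 7×3 + 3×0 + 10×2 + 3×2 + 4×2 + 6×3 = 73
Tomás: 7×1 + 3×3 + 10×0 + 3×4 + 4×3 + 6×0 = 40

Omar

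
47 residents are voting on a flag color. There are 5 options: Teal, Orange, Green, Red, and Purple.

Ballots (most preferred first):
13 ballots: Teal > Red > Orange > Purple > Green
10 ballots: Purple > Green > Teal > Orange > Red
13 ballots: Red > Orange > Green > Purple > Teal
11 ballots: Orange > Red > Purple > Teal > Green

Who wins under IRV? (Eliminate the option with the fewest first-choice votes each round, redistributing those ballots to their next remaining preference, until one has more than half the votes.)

Round 1: Teal 13, Orange 11, Green 0, Red 13, Purple 10. Green eliminated.
Round 2: Teal 13, Orange 11, Red 13, Purple 10. Purple eliminated.
Round 3: Teal 23, Orange 11, Red 13. Orange eliminated.
Round 4: Teal 23, Red 24. Red has a majority (≥24).

Red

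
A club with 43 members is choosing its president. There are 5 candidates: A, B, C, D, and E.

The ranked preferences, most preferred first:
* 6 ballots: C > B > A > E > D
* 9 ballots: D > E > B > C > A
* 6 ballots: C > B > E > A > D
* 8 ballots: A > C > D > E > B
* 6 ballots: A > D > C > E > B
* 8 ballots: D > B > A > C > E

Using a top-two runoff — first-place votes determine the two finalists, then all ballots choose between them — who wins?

A

Round 1 first-place votes: A 14, B 0, C 12, D 17, E 0. D and A advance.
Runoff: D is ranked above A on 17 ballots, A above D on 26.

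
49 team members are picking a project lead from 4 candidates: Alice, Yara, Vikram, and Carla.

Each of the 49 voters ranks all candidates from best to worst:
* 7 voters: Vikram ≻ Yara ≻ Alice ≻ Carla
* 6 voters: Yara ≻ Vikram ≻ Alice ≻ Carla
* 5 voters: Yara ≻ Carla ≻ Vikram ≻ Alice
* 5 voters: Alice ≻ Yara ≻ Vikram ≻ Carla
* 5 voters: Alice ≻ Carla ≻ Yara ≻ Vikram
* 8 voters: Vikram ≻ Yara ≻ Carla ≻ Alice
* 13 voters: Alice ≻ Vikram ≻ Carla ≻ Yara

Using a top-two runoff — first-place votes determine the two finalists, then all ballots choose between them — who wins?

Round 1 first-place votes: Alice 23, Yara 11, Vikram 15, Carla 0. Alice and Vikram advance.
Runoff: Alice is ranked above Vikram on 23 ballots, Vikram above Alice on 26.

Vikram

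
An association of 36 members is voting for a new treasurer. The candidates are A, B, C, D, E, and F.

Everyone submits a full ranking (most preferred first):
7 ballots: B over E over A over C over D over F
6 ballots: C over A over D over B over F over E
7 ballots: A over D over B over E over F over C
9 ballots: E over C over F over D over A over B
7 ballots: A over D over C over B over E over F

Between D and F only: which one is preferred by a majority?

D

D is ranked above F on 27 ballots; F above D on 9.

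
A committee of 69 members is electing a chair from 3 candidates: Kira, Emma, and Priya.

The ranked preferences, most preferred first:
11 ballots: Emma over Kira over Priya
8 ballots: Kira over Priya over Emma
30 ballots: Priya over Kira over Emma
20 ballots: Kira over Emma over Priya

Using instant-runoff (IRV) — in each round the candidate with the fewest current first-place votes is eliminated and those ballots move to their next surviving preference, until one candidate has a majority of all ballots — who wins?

Kira

Round 1: Kira 28, Emma 11, Priya 30. Emma eliminated.
Round 2: Kira 39, Priya 30. Kira has a majority (≥35).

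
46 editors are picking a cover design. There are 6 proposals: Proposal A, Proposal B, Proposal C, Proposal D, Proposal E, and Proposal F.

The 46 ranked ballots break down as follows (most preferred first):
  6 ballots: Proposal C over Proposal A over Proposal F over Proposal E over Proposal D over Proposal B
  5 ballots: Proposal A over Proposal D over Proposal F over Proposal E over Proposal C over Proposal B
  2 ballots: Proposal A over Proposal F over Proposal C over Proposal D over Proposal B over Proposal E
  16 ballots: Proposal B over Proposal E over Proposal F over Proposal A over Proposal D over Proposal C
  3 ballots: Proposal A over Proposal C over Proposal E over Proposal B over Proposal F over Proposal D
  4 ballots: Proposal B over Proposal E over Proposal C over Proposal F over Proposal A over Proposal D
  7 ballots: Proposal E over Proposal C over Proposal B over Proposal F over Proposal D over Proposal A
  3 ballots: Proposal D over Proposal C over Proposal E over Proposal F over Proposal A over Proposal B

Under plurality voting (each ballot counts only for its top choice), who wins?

Proposal B

First-place votes: Proposal A 10, Proposal B 20, Proposal C 6, Proposal D 3, Proposal E 7, Proposal F 0.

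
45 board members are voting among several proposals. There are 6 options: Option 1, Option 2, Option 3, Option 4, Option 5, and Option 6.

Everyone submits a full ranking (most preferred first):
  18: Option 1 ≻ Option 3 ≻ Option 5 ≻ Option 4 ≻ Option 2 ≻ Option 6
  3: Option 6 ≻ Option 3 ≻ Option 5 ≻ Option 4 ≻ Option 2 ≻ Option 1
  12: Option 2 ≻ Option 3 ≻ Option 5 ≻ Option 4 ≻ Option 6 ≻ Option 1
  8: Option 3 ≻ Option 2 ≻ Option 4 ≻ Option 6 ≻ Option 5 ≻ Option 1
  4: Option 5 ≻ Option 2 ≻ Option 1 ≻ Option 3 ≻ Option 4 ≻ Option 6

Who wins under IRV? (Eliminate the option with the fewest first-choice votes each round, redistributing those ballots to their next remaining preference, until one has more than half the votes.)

Round 1: Option 1 18, Option 2 12, Option 3 8, Option 4 0, Option 5 4, Option 6 3. Option 4 eliminated.
Round 2: Option 1 18, Option 2 12, Option 3 8, Option 5 4, Option 6 3. Option 6 eliminated.
Round 3: Option 1 18, Option 2 12, Option 3 11, Option 5 4. Option 5 eliminated.
Round 4: Option 1 18, Option 2 16, Option 3 11. Option 3 eliminated.
Round 5: Option 1 18, Option 2 27. Option 2 has a majority (≥23).

Option 2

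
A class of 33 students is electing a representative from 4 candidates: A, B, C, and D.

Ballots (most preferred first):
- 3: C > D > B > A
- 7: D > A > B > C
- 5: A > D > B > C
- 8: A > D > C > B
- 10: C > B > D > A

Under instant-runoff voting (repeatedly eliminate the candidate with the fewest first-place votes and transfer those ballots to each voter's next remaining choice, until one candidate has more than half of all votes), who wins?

Round 1: A 13, B 0, C 13, D 7. B eliminated.
Round 2: A 13, C 13, D 7. D eliminated.
Round 3: A 20, C 13. A has a majority (≥17).

A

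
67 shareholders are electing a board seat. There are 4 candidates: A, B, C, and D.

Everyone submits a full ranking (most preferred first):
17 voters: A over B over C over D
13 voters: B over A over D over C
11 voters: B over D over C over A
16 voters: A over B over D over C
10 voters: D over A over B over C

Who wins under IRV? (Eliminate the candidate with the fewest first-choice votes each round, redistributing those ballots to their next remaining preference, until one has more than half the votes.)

A

Round 1: A 33, B 24, C 0, D 10. C eliminated.
Round 2: A 33, B 24, D 10. D eliminated.
Round 3: A 43, B 24. A has a majority (≥34).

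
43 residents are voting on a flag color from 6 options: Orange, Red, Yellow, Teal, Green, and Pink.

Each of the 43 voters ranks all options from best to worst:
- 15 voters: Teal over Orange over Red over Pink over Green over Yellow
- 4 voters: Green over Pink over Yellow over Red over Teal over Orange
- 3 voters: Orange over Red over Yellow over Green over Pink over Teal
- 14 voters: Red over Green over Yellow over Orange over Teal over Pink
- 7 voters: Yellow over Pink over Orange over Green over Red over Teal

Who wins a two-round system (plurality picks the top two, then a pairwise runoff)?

Round 1 first-place votes: Orange 3, Red 14, Yellow 7, Teal 15, Green 4, Pink 0. Teal and Red advance.
Runoff: Teal is ranked above Red on 15 ballots, Red above Teal on 28.

Red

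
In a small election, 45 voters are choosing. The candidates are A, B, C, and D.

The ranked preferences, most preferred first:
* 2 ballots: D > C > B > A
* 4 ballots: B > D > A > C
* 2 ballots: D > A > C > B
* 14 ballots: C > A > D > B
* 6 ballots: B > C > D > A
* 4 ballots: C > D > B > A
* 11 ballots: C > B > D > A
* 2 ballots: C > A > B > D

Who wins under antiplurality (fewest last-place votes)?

D

Last-place votes: A 23, B 16, C 4, D 2.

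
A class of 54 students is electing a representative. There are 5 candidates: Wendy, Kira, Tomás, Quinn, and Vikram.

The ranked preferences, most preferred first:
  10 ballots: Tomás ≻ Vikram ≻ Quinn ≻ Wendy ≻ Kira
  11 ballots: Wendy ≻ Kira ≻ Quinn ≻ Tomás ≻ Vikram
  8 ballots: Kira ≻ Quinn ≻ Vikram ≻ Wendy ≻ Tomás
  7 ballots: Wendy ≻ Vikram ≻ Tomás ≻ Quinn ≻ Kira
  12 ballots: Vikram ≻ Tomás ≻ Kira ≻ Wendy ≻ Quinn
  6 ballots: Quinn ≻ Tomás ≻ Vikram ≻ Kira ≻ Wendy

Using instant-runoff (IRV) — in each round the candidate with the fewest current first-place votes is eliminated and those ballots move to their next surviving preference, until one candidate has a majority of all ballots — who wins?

Round 1: Wendy 18, Kira 8, Tomás 10, Quinn 6, Vikram 12. Quinn eliminated.
Round 2: Wendy 18, Kira 8, Tomás 16, Vikram 12. Kira eliminated.
Round 3: Wendy 18, Tomás 16, Vikram 20. Tomás eliminated.
Round 4: Wendy 18, Vikram 36. Vikram has a majority (≥28).

Vikram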